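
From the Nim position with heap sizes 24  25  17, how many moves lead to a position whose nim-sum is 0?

3

Nim-sum: 24 ^ 25 ^ 17 = 16.
The overall nim-sum is X = 16. A heap of size p has a winning move iff p XOR X < p (reduce it to p XOR X).
  24: 24 XOR 16 = 8 < 24 — winning move (to 8).
  25: 25 XOR 16 = 9 < 25 — winning move (to 9).
  17: 17 XOR 16 = 1 < 17 — winning move (to 1).
That gives 3 winning moves.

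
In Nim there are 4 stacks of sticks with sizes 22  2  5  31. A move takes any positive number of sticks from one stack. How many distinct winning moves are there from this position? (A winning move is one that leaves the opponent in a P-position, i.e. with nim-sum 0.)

1

Nim-sum: 22 ⊕ 2 ⊕ 5 ⊕ 31 = 14.
The overall nim-sum is X = 14. A stack of size p has a winning move iff p XOR X < p (reduce it to p XOR X).
  22: 22 XOR 14 = 24 ≥ 22 — no move.
  2: 2 XOR 14 = 12 ≥ 2 — no move.
  5: 5 XOR 14 = 11 ≥ 5 — no move.
  31: 31 XOR 14 = 17 < 31 — winning move (to 17).
That gives 1 winning move.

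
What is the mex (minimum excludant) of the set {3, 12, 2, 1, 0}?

4

The values 0, 1, 2, 3 are all present; 4 is the first non-negative integer missing from the set.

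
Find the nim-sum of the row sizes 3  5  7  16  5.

20

Compute the nim-sum pairwise:
3 XOR 5 = 6
6 XOR 7 = 1
1 XOR 16 = 17
17 XOR 5 = 20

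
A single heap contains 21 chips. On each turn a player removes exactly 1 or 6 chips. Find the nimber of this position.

0

Compute g(0), g(1), … for moves {1, 6}:
k:     0  1  2  3  4  5  6  7  8  9 10 11 12 13 14 15 16 17 18 19 20 21
g(k):  0  1  0  1  0  1  2  0  1  0  1  0  1  2  0  1  0  1  0  1  2  0
So g(21) = 0.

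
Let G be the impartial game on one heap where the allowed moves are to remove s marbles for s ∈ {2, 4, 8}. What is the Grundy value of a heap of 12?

0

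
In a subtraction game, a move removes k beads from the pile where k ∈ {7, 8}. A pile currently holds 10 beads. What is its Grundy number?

1

Build the Grundy sequence with g(k) = mex{g(k−s) : s ∈ {7, 8}, s ≤ k}:
g(0) = mex{} = 0
g(1) = mex{} = 0
g(2) = mex{} = 0
g(3) = mex{} = 0
g(4) = mex{} = 0
g(5) = mex{} = 0
g(6) = mex{} = 0
g(7) = mex{0} = 1
g(8) = mex{0} = 1
g(9) = mex{0} = 1
g(10) = mex{0} = 1
So g(10) = 1.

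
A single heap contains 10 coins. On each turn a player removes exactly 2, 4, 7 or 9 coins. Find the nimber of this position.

2

Build the Grundy sequence with g(k) = mex{g(k−s) : s ∈ {2, 4, 7, 9}, s ≤ k}:
k:     0  1  2  3  4  5  6  7  8  9 10
g(k):  0  0  1  1  2  2  0  3  1  4  2
So g(10) = 2.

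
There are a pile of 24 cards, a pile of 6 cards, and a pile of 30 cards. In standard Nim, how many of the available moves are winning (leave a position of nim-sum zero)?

In binary:
  11000  (24)
  00110  (6)
  11110  (30)
  -----
  00000  (0)
The nim-sum is already 0, so every move leaves a nonzero nim-sum — there are no winning moves.

0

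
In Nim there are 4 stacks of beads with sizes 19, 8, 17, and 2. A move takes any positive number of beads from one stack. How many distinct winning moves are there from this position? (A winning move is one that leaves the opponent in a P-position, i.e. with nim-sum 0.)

1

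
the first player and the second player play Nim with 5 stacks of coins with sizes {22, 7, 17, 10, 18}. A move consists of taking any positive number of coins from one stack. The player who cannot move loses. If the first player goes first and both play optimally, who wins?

the first player wins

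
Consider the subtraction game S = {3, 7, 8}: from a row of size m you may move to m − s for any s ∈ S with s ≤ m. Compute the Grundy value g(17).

0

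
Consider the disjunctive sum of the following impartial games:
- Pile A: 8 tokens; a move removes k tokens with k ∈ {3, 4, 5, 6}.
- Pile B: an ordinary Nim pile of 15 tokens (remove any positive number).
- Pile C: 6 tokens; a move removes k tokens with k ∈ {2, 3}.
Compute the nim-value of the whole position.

Build the Grundy sequence for pile A with g(k) = mex{g(k−s) : s ∈ {3, 4, 5, 6}, s ≤ k}:
g(0) = mex{} = 0
g(1) = mex{} = 0
g(2) = mex{} = 0
g(3) = mex{0} = 1
g(4) = mex{0} = 1
g(5) = mex{0} = 1
g(6) = mex{0,1} = 2
g(7) = mex{0,1} = 2
g(8) = mex{0,1} = 2
So g(8) = 2.
Pile B is a plain Nim pile of size 15, so its Grundy value is 15.
Build the Grundy sequence for pile C with g(k) = mex{g(k−s) : s ∈ {2, 3}, s ≤ k}:
g(0) = mex{} = 0
g(1) = mex{} = 0
g(2) = mex{0} = 1
g(3) = mex{0} = 1
g(4) = mex{0,1} = 2
g(5) = mex{1} = 0
g(6) = mex{1,2} = 0
So g(6) = 0.
The value of a disjunctive sum is the nim-sum of the parts.
Combined value = 2 ⊕ 15 ⊕ 0 = 13.

13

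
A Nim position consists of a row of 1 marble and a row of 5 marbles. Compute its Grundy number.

Compute the nim-sum pairwise:
1 ^ 5 = 4

4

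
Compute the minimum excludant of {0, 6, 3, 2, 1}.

4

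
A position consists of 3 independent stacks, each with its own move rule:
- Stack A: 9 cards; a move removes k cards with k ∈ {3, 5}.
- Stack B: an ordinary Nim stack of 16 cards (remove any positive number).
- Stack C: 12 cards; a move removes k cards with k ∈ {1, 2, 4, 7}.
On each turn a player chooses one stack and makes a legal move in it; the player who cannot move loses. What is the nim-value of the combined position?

16

Build the Grundy sequence for stack A with g(k) = mex{g(k−s) : s ∈ {3, 5}, s ≤ k}:
g(0) = mex{} = 0
g(1) = mex{} = 0
g(2) = mex{} = 0
g(3) = mex{0} = 1
g(4) = mex{0} = 1
g(5) = mex{0} = 1
g(6) = mex{0,1} = 2
g(7) = mex{0,1} = 2
g(8) = mex{1} = 0
g(9) = mex{1,2} = 0
So g(9) = 0.
Stack B is a plain Nim stack of size 16, so its Grundy value is 16.
Build the Grundy sequence for stack C with g(k) = mex{g(k−s) : s ∈ {1, 2, 4, 7}, s ≤ k}:
g(0) = mex{} = 0
g(1) = mex{0} = 1
g(2) = mex{0,1} = 2
g(3) = mex{1,2} = 0
g(4) = mex{0,2} = 1
g(5) = mex{0,1} = 2
g(6) = mex{1,2} = 0
g(7) = mex{0,2} = 1
g(8) = mex{0,1} = 2
g(9) = mex{1,2} = 0
g(10) = mex{0,2} = 1
g(11) = mex{0,1} = 2
g(12) = mex{1,2} = 0
So g(12) = 0.
The value of a disjunctive sum is the nim-sum of the parts.
Combined value = 0 ⊕ 16 ⊕ 0 = 16.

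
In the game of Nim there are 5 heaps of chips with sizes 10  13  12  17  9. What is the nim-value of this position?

Compute the nim-sum pairwise:
10 XOR 13 = 7
7 XOR 12 = 11
11 XOR 17 = 26
26 XOR 9 = 19

19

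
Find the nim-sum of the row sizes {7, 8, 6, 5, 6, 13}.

Nim-sum: 7 ^ 8 ^ 6 ^ 5 ^ 6 ^ 13 = 7.

7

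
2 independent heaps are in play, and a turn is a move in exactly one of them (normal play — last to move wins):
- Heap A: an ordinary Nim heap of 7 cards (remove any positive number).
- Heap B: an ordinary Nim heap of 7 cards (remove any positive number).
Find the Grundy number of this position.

Heap A is a plain Nim heap of size 7, so its Grundy value is 7.
Heap B is a plain Nim heap of size 7, so its Grundy value is 7.
The value of a disjunctive sum is the nim-sum of the parts.
Combined value = 7 ⊕ 7 = 0.

0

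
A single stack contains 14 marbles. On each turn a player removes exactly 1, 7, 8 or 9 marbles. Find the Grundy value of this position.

Grundy values for subtraction set {1, 7, 8, 9}:
g(0) = mex{} = 0
g(1) = mex{0} = 1
g(2) = mex{1} = 0
g(3) = mex{0} = 1
g(4) = mex{1} = 0
g(5) = mex{0} = 1
g(6) = mex{1} = 0
g(7) = mex{0} = 1
g(8) = mex{0,1} = 2
g(9) = mex{0,1,2} = 3
g(10) = mex{0,1,3} = 2
g(11) = mex{0,1,2} = 3
g(12) = mex{0,1,3} = 2
g(13) = mex{0,1,2} = 3
g(14) = mex{0,1,3} = 2
So g(14) = 2.

2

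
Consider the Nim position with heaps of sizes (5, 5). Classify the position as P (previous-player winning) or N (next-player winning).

P-position

Nim-sum: 5 XOR 5 = 0.
The nim-sum is 0, so this is a P-position: the player to move is in a losing position under optimal play.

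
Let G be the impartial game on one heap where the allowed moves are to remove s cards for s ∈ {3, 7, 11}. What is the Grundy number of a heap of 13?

Compute g(0), g(1), … for moves {3, 7, 11}:
k:     0  1  2  3  4  5  6  7  8  9 10 11 12 13
g(k):  0  0  0  1  1  1  0  2  2  1  0  3  2  1
So g(13) = 1.

1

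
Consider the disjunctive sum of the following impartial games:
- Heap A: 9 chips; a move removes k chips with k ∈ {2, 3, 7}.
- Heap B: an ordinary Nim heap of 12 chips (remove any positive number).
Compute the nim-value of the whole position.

14

Grundy values for heap A (subtraction set {2, 3, 7}):
k:     0  1  2  3  4  5  6  7  8  9
g(k):  0  0  1  1  2  0  0  1  1  2
So g(9) = 2.
Heap B is a plain Nim heap of size 12, so its Grundy value is 12.
By the Sprague-Grundy theorem, the Grundy value of a sum of independent games is the XOR of the component values.
Combined value = 2 ⊕ 12 = 14.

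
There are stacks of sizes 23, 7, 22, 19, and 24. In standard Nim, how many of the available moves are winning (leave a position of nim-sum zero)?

Bitwise XOR of the heap sizes:
  10111  (23)
  00111  (7)
  10110  (22)
  10011  (19)
  11000  (24)
  -----
  01101  (13)
The overall nim-sum is X = 13. A stack of size p has a winning move iff p XOR X < p (reduce it to p XOR X).
  23: 23 XOR 13 = 26 ≥ 23 — no move.
  7: 7 XOR 13 = 10 ≥ 7 — no move.
  22: 22 XOR 13 = 27 ≥ 22 — no move.
  19: 19 XOR 13 = 30 ≥ 19 — no move.
  24: 24 XOR 13 = 21 < 24 — winning move (to 21).
That gives 1 winning move.

1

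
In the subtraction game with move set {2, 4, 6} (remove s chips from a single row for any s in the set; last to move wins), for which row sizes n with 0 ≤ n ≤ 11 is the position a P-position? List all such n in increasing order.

0, 1, 8, 9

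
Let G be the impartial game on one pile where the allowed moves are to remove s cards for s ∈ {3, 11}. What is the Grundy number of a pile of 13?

Grundy values for subtraction set {3, 11}:
k:     0  1  2  3  4  5  6  7  8  9 10 11 12 13
g(k):  0  0  0  1  1  1  0  0  0  1  1  1  2  2
So g(13) = 2.

2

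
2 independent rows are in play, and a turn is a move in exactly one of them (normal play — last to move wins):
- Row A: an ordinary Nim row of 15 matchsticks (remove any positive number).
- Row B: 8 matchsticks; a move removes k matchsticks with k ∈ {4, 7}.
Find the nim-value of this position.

13

Row A is a plain Nim row of size 15, so its Grundy value is 15.
Build the Grundy sequence for row B with g(k) = mex{g(k−s) : s ∈ {4, 7}, s ≤ k}:
g(0) = mex{} = 0
g(1) = mex{} = 0
g(2) = mex{} = 0
g(3) = mex{} = 0
g(4) = mex{0} = 1
g(5) = mex{0} = 1
g(6) = mex{0} = 1
g(7) = mex{0} = 1
g(8) = mex{0,1} = 2
So g(8) = 2.
The value of a disjunctive sum is the nim-sum of the parts.
Combined value = 15 ⊕ 2 = 13.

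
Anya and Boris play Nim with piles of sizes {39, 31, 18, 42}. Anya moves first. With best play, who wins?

Boris wins

Compute the nim-sum pairwise:
39 XOR 31 = 56
56 XOR 18 = 42
42 XOR 42 = 0
The nim-sum is 0, so this is a P-position: the player to move is in a losing position under optimal play; Anya is about to move from it and so loses — Boris wins.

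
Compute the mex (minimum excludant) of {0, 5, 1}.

The values 0, 1 are all present; 2 is the first non-negative integer missing from the set.

2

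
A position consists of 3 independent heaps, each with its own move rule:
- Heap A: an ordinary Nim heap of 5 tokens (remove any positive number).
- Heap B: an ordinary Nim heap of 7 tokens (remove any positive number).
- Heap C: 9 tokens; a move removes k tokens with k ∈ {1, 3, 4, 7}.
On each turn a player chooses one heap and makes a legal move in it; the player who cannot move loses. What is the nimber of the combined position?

Heap A is a plain Nim heap of size 5, so its Grundy value is 5.
Heap B is a plain Nim heap of size 7, so its Grundy value is 7.
For heap C, compute g(0), g(1), … with moves {1, 3, 4, 7}:
k:     0  1  2  3  4  5  6  7  8  9
g(k):  0  1  0  1  2  3  2  3  0  1
So g(9) = 1.
The value of a disjunctive sum is the nim-sum of the parts.
Combined value = 5 XOR 7 XOR 1 = 3.

3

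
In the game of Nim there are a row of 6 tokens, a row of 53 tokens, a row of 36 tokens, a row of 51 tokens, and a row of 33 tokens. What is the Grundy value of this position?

5

Compute the nim-sum pairwise:
6 XOR 53 = 51
51 XOR 36 = 23
23 XOR 51 = 36
36 XOR 33 = 5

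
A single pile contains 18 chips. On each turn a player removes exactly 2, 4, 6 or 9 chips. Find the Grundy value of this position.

1

Compute g(0), g(1), … for moves {2, 4, 6, 9}:
k:     0  1  2  3  4  5  6  7  8  9 10 11 12 13 14 15 16 17 18
g(k):  0  0  1  1  2  2  3  3  0  4  1  0  2  1  3  2  0  3  1
So g(18) = 1.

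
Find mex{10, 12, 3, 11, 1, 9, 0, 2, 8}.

4

The values 0, 1, 2, 3 are all present; 4 is the first non-negative integer missing from the set.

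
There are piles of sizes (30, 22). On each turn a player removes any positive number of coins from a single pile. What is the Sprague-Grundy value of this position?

8

Compute the nim-sum pairwise:
30 XOR 22 = 8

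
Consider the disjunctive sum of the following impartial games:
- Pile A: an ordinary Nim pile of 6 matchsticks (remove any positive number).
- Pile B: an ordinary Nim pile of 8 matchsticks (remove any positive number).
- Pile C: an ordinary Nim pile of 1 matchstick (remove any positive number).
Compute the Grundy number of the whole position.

Pile A is a plain Nim pile of size 6, so its Grundy value is 6.
Pile B is a plain Nim pile of size 8, so its Grundy value is 8.
Pile C is a plain Nim pile of size 1, so its Grundy value is 1.
The value of a disjunctive sum is the nim-sum of the parts.
Combined value = 6 ⊕ 8 ⊕ 1 = 15.

15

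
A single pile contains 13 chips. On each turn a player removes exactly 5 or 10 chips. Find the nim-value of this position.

Build the Grundy sequence with g(k) = mex{g(k−s) : s ∈ {5, 10}, s ≤ k}:
k:     0  1  2  3  4  5  6  7  8  9 10 11 12 13
g(k):  0  0  0  0  0  1  1  1  1  1  2  2  2  2
So g(13) = 2.

2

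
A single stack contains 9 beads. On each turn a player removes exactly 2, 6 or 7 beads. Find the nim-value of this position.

0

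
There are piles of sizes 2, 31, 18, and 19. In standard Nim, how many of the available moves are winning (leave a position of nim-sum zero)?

In binary:
  00010  (2)
  11111  (31)
  10010  (18)
  10011  (19)
  -----
  11100  (28)
The overall nim-sum is X = 28. A pile of size p has a winning move iff p XOR X < p (reduce it to p XOR X).
  2: 2 XOR 28 = 30 ≥ 2 — no move.
  31: 31 XOR 28 = 3 < 31 — winning move (to 3).
  18: 18 XOR 28 = 14 < 18 — winning move (to 14).
  19: 19 XOR 28 = 15 < 19 — winning move (to 15).
That gives 3 winning moves.

3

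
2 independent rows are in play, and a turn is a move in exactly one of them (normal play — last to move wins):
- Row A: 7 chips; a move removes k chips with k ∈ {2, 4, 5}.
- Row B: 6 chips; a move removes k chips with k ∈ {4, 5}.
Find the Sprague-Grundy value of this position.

1

Build the Grundy sequence for row A with g(k) = mex{g(k−s) : s ∈ {2, 4, 5}, s ≤ k}:
k:     0  1  2  3  4  5  6  7
g(k):  0  0  1  1  2  2  3  0
So g(7) = 0.
Build the Grundy sequence for row B with g(k) = mex{g(k−s) : s ∈ {4, 5}, s ≤ k}:
k:     0  1  2  3  4  5  6
g(k):  0  0  0  0  1  1  1
So g(6) = 1.
The value of a disjunctive sum is the nim-sum of the parts.
Combined value = 0 XOR 1 = 1.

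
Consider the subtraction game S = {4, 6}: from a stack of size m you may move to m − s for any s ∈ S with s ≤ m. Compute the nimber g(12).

0

Grundy values for subtraction set {4, 6}:
g(0) = mex{} = 0
g(1) = mex{} = 0
g(2) = mex{} = 0
g(3) = mex{} = 0
g(4) = mex{0} = 1
g(5) = mex{0} = 1
g(6) = mex{0} = 1
g(7) = mex{0} = 1
g(8) = mex{0,1} = 2
g(9) = mex{0,1} = 2
g(10) = mex{1} = 0
g(11) = mex{1} = 0
g(12) = mex{1,2} = 0
So g(12) = 0.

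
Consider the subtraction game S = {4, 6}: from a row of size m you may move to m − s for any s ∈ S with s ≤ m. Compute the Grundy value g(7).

Grundy values for subtraction set {4, 6}:
k:     0  1  2  3  4  5  6  7
g(k):  0  0  0  0  1  1  1  1
So g(7) = 1.

1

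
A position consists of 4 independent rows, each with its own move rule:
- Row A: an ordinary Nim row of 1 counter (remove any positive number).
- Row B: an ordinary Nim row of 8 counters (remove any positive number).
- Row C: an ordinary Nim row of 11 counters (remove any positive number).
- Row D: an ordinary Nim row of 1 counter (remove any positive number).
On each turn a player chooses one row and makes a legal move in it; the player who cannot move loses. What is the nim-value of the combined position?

3

Row A is a plain Nim row of size 1, so its Grundy value is 1.
Row B is a plain Nim row of size 8, so its Grundy value is 8.
Row C is a plain Nim row of size 11, so its Grundy value is 11.
Row D is a plain Nim row of size 1, so its Grundy value is 1.
The value of a disjunctive sum is the nim-sum of the parts.
Combined value = 1 ⊕ 8 ⊕ 11 ⊕ 1 = 3.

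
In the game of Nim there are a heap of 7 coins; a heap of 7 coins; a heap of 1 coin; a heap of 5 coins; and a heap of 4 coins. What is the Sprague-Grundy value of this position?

Compute the nim-sum pairwise:
7 XOR 7 = 0
0 XOR 1 = 1
1 XOR 5 = 4
4 XOR 4 = 0

0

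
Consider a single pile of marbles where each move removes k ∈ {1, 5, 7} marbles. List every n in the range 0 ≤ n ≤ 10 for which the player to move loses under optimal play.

0, 2, 4, 6, 8, 10

Grundy values for subtraction set {1, 5, 7}:
g(0) = mex{} = 0
g(1) = mex{0} = 1
g(2) = mex{1} = 0
g(3) = mex{0} = 1
g(4) = mex{1} = 0
g(5) = mex{0} = 1
g(6) = mex{1} = 0
g(7) = mex{0} = 1
g(8) = mex{1} = 0
g(9) = mex{0} = 1
g(10) = mex{1} = 0
The P-positions (g = 0) in 0..10 are 0, 2, 4, 6, 8, 10.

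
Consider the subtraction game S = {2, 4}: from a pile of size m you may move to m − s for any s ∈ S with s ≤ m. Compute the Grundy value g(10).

Compute g(0), g(1), … for moves {2, 4}:
g(0) = mex{} = 0
g(1) = mex{} = 0
g(2) = mex{0} = 1
g(3) = mex{0} = 1
g(4) = mex{0,1} = 2
g(5) = mex{0,1} = 2
g(6) = mex{1,2} = 0
g(7) = mex{1,2} = 0
g(8) = mex{0,2} = 1
g(9) = mex{0,2} = 1
g(10) = mex{0,1} = 2
So g(10) = 2.

2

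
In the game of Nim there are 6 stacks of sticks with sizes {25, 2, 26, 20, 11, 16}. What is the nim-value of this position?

14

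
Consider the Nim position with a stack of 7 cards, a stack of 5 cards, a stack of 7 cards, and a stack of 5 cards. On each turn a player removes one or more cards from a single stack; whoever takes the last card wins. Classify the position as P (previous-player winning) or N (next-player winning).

P-position

Nim-sum: 7 XOR 5 XOR 7 XOR 5 = 0.
The nim-sum is 0, so this is a P-position: the player to move is in a losing position under optimal play.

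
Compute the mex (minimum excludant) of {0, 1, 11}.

The values 0, 1 are all present; 2 is the first non-negative integer missing from the set.

2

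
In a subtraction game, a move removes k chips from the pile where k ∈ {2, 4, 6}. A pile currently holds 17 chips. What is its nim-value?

Build the Grundy sequence with g(k) = mex{g(k−s) : s ∈ {2, 4, 6}, s ≤ k}:
k:     0  1  2  3  4  5  6  7  8  9 10 11 12 13 14 15 16 17
g(k):  0  0  1  1  2  2  3  3  0  0  1  1  2  2  3  3  0  0
So g(17) = 0.

0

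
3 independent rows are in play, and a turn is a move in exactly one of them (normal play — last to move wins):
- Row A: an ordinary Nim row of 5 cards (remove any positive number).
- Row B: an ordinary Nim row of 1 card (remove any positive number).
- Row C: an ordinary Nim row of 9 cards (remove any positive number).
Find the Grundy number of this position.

Row A is a plain Nim row of size 5, so its Grundy value is 5.
Row B is a plain Nim row of size 1, so its Grundy value is 1.
Row C is a plain Nim row of size 9, so its Grundy value is 9.
The value of a disjunctive sum is the nim-sum of the parts.
Combined value = 5 ⊕ 1 ⊕ 9 = 13.

13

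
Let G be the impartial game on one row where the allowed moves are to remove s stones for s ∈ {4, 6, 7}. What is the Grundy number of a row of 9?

2

Grundy values for subtraction set {4, 6, 7}:
k:     0  1  2  3  4  5  6  7  8  9
g(k):  0  0  0  0  1  1  1  1  2  2
So g(9) = 2.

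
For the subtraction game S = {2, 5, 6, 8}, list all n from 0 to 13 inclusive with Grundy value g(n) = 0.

0, 1, 4, 11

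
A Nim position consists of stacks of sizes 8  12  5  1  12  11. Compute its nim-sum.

In binary:
  1000  (8)
  1100  (12)
  0101  (5)
  0001  (1)
  1100  (12)
  1011  (11)
  ----
  0111  (7)

7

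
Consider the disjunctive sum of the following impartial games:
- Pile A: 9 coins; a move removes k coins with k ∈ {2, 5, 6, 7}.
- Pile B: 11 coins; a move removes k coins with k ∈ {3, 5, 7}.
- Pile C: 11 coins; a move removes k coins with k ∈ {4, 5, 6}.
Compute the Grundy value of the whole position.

2

Build the Grundy sequence for pile A with g(k) = mex{g(k−s) : s ∈ {2, 5, 6, 7}, s ≤ k}:
g(0) = mex{} = 0
g(1) = mex{} = 0
g(2) = mex{0} = 1
g(3) = mex{0} = 1
g(4) = mex{1} = 0
g(5) = mex{0,1} = 2
g(6) = mex{0} = 1
g(7) = mex{0,1,2} = 3
g(8) = mex{0,1} = 2
g(9) = mex{0,1,3} = 2
So g(9) = 2.
Build the Grundy sequence for pile B with g(k) = mex{g(k−s) : s ∈ {3, 5, 7}, s ≤ k}:
g(0) = mex{} = 0
g(1) = mex{} = 0
g(2) = mex{} = 0
g(3) = mex{0} = 1
g(4) = mex{0} = 1
g(5) = mex{0} = 1
g(6) = mex{0,1} = 2
g(7) = mex{0,1} = 2
g(8) = mex{0,1} = 2
g(9) = mex{0,1,2} = 3
g(10) = mex{1,2} = 0
g(11) = mex{1,2} = 0
So g(11) = 0.
Build the Grundy sequence for pile C with g(k) = mex{g(k−s) : s ∈ {4, 5, 6}, s ≤ k}:
g(0) = mex{} = 0
g(1) = mex{} = 0
g(2) = mex{} = 0
g(3) = mex{} = 0
g(4) = mex{0} = 1
g(5) = mex{0} = 1
g(6) = mex{0} = 1
g(7) = mex{0} = 1
g(8) = mex{0,1} = 2
g(9) = mex{0,1} = 2
g(10) = mex{1} = 0
g(11) = mex{1} = 0
So g(11) = 0.
The value of a disjunctive sum is the nim-sum of the parts.
Combined value = 2 XOR 0 XOR 0 = 2.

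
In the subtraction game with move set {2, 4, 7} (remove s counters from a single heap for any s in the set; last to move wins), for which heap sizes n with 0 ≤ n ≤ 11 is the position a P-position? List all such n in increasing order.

0, 1, 6, 9

Compute g(0), g(1), … for moves {2, 4, 7}:
g(0) = mex{} = 0
g(1) = mex{} = 0
g(2) = mex{0} = 1
g(3) = mex{0} = 1
g(4) = mex{0,1} = 2
g(5) = mex{0,1} = 2
g(6) = mex{1,2} = 0
g(7) = mex{0,1,2} = 3
g(8) = mex{0,2} = 1
g(9) = mex{1,2,3} = 0
g(10) = mex{0,1} = 2
g(11) = mex{0,2,3} = 1
The P-positions (g = 0) in 0..11 are 0, 1, 6, 9.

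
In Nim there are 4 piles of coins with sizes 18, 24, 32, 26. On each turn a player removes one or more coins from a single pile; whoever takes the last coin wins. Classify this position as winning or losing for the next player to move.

Winning position

Compute the nim-sum pairwise:
18 ^ 24 = 10
10 ^ 32 = 42
42 ^ 26 = 48
The nim-sum is 48 ≠ 0, so this is an N-position: the player to move can win.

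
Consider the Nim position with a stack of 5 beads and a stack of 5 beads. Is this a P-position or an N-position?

Bitwise XOR of the heap sizes:
  101  (5)
  101  (5)
  ---
  000  (0)
The nim-sum is 0, so this is a P-position: the player to move is in a losing position under optimal play.

P-position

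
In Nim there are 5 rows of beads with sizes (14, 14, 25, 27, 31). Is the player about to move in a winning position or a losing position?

Compute the nim-sum pairwise:
14 XOR 14 = 0
0 XOR 25 = 25
25 XOR 27 = 2
2 XOR 31 = 29
The nim-sum is 29 ≠ 0, so this is an N-position: the player to move can win.

Winning position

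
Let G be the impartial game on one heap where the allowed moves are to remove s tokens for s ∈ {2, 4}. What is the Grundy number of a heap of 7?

0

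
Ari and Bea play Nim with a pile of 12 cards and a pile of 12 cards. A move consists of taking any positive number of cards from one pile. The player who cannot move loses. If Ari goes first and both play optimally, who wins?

Bitwise XOR of the heap sizes:
  1100  (12)
  1100  (12)
  ----
  0000  (0)
The nim-sum is 0, so this is a P-position: the player to move is in a losing position under optimal play; Ari is about to move from it and so loses — Bea wins.

Bea wins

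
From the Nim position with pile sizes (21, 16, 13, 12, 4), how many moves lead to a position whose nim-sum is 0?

Bitwise XOR of the heap sizes:
  10101  (21)
  10000  (16)
  01101  (13)
  01100  (12)
  00100  (4)
  -----
  00000  (0)
The nim-sum is already 0, so every move leaves a nonzero nim-sum — there are no winning moves.

0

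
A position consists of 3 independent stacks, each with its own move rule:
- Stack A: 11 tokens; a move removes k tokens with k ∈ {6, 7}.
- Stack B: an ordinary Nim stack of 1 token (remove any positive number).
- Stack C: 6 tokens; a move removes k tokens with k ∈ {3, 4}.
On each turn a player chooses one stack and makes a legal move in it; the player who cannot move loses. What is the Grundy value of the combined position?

2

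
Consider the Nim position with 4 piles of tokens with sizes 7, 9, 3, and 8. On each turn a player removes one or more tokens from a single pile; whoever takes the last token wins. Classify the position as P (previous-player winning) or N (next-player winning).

N-position

Compute the nim-sum pairwise:
7 XOR 9 = 14
14 XOR 3 = 13
13 XOR 8 = 5
The nim-sum is 5 ≠ 0, so this is an N-position: the player to move can win.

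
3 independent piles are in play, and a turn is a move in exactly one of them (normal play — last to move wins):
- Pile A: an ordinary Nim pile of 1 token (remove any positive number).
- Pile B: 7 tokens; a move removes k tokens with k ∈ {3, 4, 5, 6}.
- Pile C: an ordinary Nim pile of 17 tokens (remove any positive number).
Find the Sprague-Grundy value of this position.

18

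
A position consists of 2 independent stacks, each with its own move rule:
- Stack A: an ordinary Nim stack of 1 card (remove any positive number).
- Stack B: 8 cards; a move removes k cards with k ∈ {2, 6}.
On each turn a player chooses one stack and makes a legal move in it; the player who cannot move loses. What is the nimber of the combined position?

Stack A is a plain Nim stack of size 1, so its Grundy value is 1.
Build the Grundy sequence for stack B with g(k) = mex{g(k−s) : s ∈ {2, 6}, s ≤ k}:
k:     0  1  2  3  4  5  6  7  8
g(k):  0  0  1  1  0  0  1  1  0
So g(8) = 0.
By the Sprague-Grundy theorem, the Grundy value of a sum of independent games is the XOR of the component values.
Combined value = 1 XOR 0 = 1.

1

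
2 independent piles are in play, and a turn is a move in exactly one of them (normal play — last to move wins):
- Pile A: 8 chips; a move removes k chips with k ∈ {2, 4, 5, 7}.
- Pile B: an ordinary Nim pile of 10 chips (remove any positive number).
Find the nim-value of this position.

14

For pile A, compute g(0), g(1), … with moves {2, 4, 5, 7}:
g(0) = mex{} = 0
g(1) = mex{} = 0
g(2) = mex{0} = 1
g(3) = mex{0} = 1
g(4) = mex{0,1} = 2
g(5) = mex{0,1} = 2
g(6) = mex{0,1,2} = 3
g(7) = mex{0,1,2} = 3
g(8) = mex{0,1,2,3} = 4
So g(8) = 4.
Pile B is a plain Nim pile of size 10, so its Grundy value is 10.
The value of a disjunctive sum is the nim-sum of the parts.
Combined value = 4 XOR 10 = 14.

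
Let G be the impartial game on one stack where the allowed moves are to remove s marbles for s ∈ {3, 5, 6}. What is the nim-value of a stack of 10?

Build the Grundy sequence with g(k) = mex{g(k−s) : s ∈ {3, 5, 6}, s ≤ k}:
g(0) = mex{} = 0
g(1) = mex{} = 0
g(2) = mex{} = 0
g(3) = mex{0} = 1
g(4) = mex{0} = 1
g(5) = mex{0} = 1
g(6) = mex{0,1} = 2
g(7) = mex{0,1} = 2
g(8) = mex{0,1} = 2
g(9) = mex{1,2} = 0
g(10) = mex{1,2} = 0
So g(10) = 0.

0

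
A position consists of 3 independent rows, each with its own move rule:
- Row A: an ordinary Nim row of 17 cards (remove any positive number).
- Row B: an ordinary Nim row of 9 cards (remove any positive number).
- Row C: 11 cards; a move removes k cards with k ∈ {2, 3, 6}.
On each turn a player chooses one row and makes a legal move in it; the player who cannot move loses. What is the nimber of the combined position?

25

Row A is a plain Nim row of size 17, so its Grundy value is 17.
Row B is a plain Nim row of size 9, so its Grundy value is 9.
Grundy values for row C (subtraction set {2, 3, 6}):
g(0) = mex{} = 0
g(1) = mex{} = 0
g(2) = mex{0} = 1
g(3) = mex{0} = 1
g(4) = mex{0,1} = 2
g(5) = mex{1} = 0
g(6) = mex{0,1,2} = 3
g(7) = mex{0,2} = 1
g(8) = mex{0,1,3} = 2
g(9) = mex{1,3} = 0
g(10) = mex{1,2} = 0
g(11) = mex{0,2} = 1
So g(11) = 1.
The value of a disjunctive sum is the nim-sum of the parts.
Combined value = 17 ⊕ 9 ⊕ 1 = 25.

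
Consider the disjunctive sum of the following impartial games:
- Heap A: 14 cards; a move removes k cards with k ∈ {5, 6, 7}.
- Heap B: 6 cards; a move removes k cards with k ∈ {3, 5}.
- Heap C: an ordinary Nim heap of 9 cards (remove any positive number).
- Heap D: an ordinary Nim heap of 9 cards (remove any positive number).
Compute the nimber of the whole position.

2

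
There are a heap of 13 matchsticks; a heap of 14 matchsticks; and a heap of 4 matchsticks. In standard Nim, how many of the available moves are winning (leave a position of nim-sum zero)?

3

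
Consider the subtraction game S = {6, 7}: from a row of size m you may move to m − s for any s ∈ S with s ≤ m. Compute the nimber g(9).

1

Compute g(0), g(1), … for moves {6, 7}:
g(0) = mex{} = 0
g(1) = mex{} = 0
g(2) = mex{} = 0
g(3) = mex{} = 0
g(4) = mex{} = 0
g(5) = mex{} = 0
g(6) = mex{0} = 1
g(7) = mex{0} = 1
g(8) = mex{0} = 1
g(9) = mex{0} = 1
So g(9) = 1.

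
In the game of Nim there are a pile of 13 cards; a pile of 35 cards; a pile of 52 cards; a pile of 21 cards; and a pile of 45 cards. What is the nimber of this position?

In binary:
  001101  (13)
  100011  (35)
  110100  (52)
  010101  (21)
  101101  (45)
  ------
  100010  (34)

34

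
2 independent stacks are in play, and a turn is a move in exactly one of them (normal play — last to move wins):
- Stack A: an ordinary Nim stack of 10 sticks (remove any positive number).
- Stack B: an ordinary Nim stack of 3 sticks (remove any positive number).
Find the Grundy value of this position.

9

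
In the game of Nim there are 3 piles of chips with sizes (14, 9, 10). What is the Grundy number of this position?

13

Compute the nim-sum pairwise:
14 ⊕ 9 = 7
7 ⊕ 10 = 13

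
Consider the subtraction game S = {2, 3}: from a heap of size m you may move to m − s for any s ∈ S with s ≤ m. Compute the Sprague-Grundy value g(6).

0

Build the Grundy sequence with g(k) = mex{g(k−s) : s ∈ {2, 3}, s ≤ k}:
g(0) = mex{} = 0
g(1) = mex{} = 0
g(2) = mex{0} = 1
g(3) = mex{0} = 1
g(4) = mex{0,1} = 2
g(5) = mex{1} = 0
g(6) = mex{1,2} = 0
So g(6) = 0.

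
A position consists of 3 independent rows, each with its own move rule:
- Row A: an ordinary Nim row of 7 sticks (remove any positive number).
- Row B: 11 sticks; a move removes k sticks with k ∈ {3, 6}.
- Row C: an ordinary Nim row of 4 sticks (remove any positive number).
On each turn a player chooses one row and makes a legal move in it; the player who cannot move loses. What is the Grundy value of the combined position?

3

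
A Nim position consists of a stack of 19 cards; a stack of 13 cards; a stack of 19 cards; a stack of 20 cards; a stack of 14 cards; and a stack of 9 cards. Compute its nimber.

30

Nim-sum: 19 ⊕ 13 ⊕ 19 ⊕ 20 ⊕ 14 ⊕ 9 = 30.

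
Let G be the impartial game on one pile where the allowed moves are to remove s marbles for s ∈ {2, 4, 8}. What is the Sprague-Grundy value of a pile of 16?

2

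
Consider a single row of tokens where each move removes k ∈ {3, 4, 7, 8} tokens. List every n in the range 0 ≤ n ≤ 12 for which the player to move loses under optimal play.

0, 1, 2, 11, 12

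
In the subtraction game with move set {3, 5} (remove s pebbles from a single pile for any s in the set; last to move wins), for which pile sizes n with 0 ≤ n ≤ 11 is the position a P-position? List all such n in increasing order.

0, 1, 2, 8, 9, 10

Build the Grundy sequence with g(k) = mex{g(k−s) : s ∈ {3, 5}, s ≤ k}:
k:     0  1  2  3  4  5  6  7  8  9 10 11
g(k):  0  0  0  1  1  1  2  2  0  0  0  1
The P-positions (g = 0) in 0..11 are 0, 1, 2, 8, 9, 10.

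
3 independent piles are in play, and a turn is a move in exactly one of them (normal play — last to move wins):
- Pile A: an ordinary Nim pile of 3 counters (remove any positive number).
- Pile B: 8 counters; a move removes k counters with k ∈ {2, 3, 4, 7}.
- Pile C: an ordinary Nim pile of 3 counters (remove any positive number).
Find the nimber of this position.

1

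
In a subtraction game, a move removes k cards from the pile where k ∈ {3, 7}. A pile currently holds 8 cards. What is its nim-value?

Build the Grundy sequence with g(k) = mex{g(k−s) : s ∈ {3, 7}, s ≤ k}:
g(0) = mex{} = 0
g(1) = mex{} = 0
g(2) = mex{} = 0
g(3) = mex{0} = 1
g(4) = mex{0} = 1
g(5) = mex{0} = 1
g(6) = mex{1} = 0
g(7) = mex{0,1} = 2
g(8) = mex{0,1} = 2
So g(8) = 2.

2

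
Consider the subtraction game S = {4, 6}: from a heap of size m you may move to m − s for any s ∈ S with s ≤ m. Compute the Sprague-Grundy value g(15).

Grundy values for subtraction set {4, 6}:
k:     0  1  2  3  4  5  6  7  8  9 10 11 12 13 14 15
g(k):  0  0  0  0  1  1  1  1  2  2  0  0  0  0  1  1
So g(15) = 1.

1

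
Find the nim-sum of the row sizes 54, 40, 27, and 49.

Write each in binary and XOR column by column:
  110110  (54)
  101000  (40)
  011011  (27)
  110001  (49)
  ------
  110100  (52)

52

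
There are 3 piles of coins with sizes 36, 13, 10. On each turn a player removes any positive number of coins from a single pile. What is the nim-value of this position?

Nim-sum: 36 ⊕ 13 ⊕ 10 = 35.

35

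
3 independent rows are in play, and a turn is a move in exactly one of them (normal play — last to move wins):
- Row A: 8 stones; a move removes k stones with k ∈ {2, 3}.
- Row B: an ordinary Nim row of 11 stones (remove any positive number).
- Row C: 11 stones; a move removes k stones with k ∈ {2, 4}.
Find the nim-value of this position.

8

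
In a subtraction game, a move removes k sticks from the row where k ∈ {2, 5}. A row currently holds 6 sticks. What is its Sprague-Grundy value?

Compute g(0), g(1), … for moves {2, 5}:
g(0) = mex{} = 0
g(1) = mex{} = 0
g(2) = mex{0} = 1
g(3) = mex{0} = 1
g(4) = mex{1} = 0
g(5) = mex{0,1} = 2
g(6) = mex{0} = 1
So g(6) = 1.

1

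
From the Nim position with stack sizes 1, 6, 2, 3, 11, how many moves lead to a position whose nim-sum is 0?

Write each in binary and XOR column by column:
  0001  (1)
  0110  (6)
  0010  (2)
  0011  (3)
  1011  (11)
  ----
  1101  (13)
The overall nim-sum is X = 13. A stack of size p has a winning move iff p XOR X < p (reduce it to p XOR X).
  1: 1 XOR 13 = 12 ≥ 1 — no move.
  6: 6 XOR 13 = 11 ≥ 6 — no move.
  2: 2 XOR 13 = 15 ≥ 2 — no move.
  3: 3 XOR 13 = 14 ≥ 3 — no move.
  11: 11 XOR 13 = 6 < 11 — winning move (to 6).
That gives 1 winning move.

1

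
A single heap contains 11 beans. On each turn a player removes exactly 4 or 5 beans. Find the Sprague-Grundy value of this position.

0

Grundy values for subtraction set {4, 5}:
k:     0  1  2  3  4  5  6  7  8  9 10 11
g(k):  0  0  0  0  1  1  1  1  2  0  0  0
So g(11) = 0.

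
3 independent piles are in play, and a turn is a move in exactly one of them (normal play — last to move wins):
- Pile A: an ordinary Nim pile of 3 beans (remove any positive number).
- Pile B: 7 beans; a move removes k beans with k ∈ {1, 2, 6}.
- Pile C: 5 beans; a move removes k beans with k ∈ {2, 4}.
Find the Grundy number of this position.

1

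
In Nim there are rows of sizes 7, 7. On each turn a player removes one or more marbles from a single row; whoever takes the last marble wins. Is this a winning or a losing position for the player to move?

Bitwise XOR of the heap sizes:
  111  (7)
  111  (7)
  ---
  000  (0)
The nim-sum is 0, so this is a P-position: the player to move is in a losing position under optimal play.

Losing position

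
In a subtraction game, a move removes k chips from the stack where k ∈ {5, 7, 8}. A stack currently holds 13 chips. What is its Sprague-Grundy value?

0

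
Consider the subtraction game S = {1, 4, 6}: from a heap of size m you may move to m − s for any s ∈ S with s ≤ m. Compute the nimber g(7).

Grundy values for subtraction set {1, 4, 6}:
k:     0  1  2  3  4  5  6  7
g(k):  0  1  0  1  2  0  1  0
So g(7) = 0.

0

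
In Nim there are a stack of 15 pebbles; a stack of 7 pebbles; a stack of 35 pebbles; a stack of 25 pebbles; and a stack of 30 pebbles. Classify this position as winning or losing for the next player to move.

Winning position

Nim-sum: 15 XOR 7 XOR 35 XOR 25 XOR 30 = 44.
The nim-sum is 44 ≠ 0, so this is an N-position: the player to move can win.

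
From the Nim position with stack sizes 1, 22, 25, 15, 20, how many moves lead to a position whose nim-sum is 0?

3

Nim-sum: 1 ⊕ 22 ⊕ 25 ⊕ 15 ⊕ 20 = 21.
The overall nim-sum is X = 21. A stack of size p has a winning move iff p XOR X < p (reduce it to p XOR X).
  1: 1 XOR 21 = 20 ≥ 1 — no move.
  22: 22 XOR 21 = 3 < 22 — winning move (to 3).
  25: 25 XOR 21 = 12 < 25 — winning move (to 12).
  15: 15 XOR 21 = 26 ≥ 15 — no move.
  20: 20 XOR 21 = 1 < 20 — winning move (to 1).
That gives 3 winning moves.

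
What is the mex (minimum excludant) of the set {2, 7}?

0 is not in the set, so the mex is 0.

0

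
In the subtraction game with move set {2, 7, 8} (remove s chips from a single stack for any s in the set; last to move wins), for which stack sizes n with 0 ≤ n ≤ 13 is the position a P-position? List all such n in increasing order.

0, 1, 4, 5, 10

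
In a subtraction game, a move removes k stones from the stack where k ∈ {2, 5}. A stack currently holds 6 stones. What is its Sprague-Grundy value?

1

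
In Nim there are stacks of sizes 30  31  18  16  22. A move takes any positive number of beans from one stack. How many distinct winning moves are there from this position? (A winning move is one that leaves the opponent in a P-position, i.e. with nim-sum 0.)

5

Nim-sum: 30 ⊕ 31 ⊕ 18 ⊕ 16 ⊕ 22 = 21.
The overall nim-sum is X = 21. A stack of size p has a winning move iff p XOR X < p (reduce it to p XOR X).
  30: 30 XOR 21 = 11 < 30 — winning move (to 11).
  31: 31 XOR 21 = 10 < 31 — winning move (to 10).
  18: 18 XOR 21 = 7 < 18 — winning move (to 7).
  16: 16 XOR 21 = 5 < 16 — winning move (to 5).
  22: 22 XOR 21 = 3 < 22 — winning move (to 3).
That gives 5 winning moves.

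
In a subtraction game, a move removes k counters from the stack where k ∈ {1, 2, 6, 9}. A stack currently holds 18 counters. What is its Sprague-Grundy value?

1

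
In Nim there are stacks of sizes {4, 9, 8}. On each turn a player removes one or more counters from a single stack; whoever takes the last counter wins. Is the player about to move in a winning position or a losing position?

Winning position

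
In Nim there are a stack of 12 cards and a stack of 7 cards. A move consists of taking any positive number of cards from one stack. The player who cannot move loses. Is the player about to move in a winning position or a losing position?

In binary:
  1100  (12)
  0111  (7)
  ----
  1011  (11)
The nim-sum is 11 ≠ 0, so this is an N-position: the player to move can win.

Winning position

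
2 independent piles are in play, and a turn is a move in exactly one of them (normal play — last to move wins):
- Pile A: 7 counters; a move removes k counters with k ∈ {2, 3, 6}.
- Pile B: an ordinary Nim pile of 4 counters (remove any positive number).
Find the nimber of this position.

5

For pile A, compute g(0), g(1), … with moves {2, 3, 6}:
g(0) = mex{} = 0
g(1) = mex{} = 0
g(2) = mex{0} = 1
g(3) = mex{0} = 1
g(4) = mex{0,1} = 2
g(5) = mex{1} = 0
g(6) = mex{0,1,2} = 3
g(7) = mex{0,2} = 1
So g(7) = 1.
Pile B is a plain Nim pile of size 4, so its Grundy value is 4.
The value of a disjunctive sum is the nim-sum of the parts.
Combined value = 1 XOR 4 = 5.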